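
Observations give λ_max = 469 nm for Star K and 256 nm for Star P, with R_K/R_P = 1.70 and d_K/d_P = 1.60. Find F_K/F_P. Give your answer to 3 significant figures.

0.100

Wien's law: T_K/T_P = λ_P/λ_K = 256/469 = 0.5458.
L_K/L_P = (R_K/R_P)²(T_K/T_P)⁴ = (1.70)²(0.5458)⁴ = 0.2565.
F_K/F_P = (L_K/L_P)/(d_K/d_P)² = 0.2565/(1.60)² = 0.1002.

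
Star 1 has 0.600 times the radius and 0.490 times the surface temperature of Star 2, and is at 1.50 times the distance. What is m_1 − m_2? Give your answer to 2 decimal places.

5.09

L_1/L_2 = (0.600)²(0.490)⁴ = 0.02075.
F_1/F_2 = (L_1/L_2)/(d_1/d_2)² = 0.02075/2.250 = 0.009224.
m_1 − m_2 = −2.5 log₁₀(0.009224) = 5.09.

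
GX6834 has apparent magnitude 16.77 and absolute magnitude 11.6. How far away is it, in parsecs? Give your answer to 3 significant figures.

m − M = 5 log₁₀(d/10 pc)
16.77 − (11.6) = 5.17 = 5 log₁₀(d/10)
d = 10 × 10^(5.17/5) = 10 × 10^1.034 = 108.1 pc.

108 pc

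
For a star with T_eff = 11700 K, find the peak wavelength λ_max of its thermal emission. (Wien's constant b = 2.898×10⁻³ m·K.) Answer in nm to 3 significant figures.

248 nm

λ_max = b/T = 2.898×10⁻³ / 11700 = 2.48×10^-7 m = 247.7 nm.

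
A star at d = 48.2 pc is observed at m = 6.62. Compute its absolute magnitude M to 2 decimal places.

M = m − 5 log₁₀(d/10 pc) = 6.62 − 5 log₁₀(48.2/10)
  = 6.62 − 5 × 0.683 = 6.62 − 3.42 = 3.20.

3.20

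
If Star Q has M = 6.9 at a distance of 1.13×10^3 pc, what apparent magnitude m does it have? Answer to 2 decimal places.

17.17

m = M + 5 log₁₀(d/10 pc) = 6.9 + 5 log₁₀(1.13×10^3/10)
  = 6.9 + 5 × 2.053 = 6.9 + 10.27 = 17.17.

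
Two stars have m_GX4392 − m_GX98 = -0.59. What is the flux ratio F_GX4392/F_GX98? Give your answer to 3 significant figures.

F_GX4392/F_GX98 = 10^(−(m_GX4392 − m_GX98)/2.5) = 10^(0.59/2.5) = 10^0.236 = 1.722.

1.72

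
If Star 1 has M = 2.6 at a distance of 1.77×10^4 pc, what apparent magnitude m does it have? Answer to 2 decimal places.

m = M + 5 log₁₀(d/10 pc) = 2.6 + 5 log₁₀(1.77×10^4/10)
  = 2.6 + 5 × 3.248 = 2.6 + 16.24 = 18.84.

18.84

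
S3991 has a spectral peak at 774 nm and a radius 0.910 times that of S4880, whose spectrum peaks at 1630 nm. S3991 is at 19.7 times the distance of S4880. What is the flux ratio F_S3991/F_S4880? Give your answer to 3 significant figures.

0.0420

Wien's law: T_S3991/T_S4880 = λ_S4880/λ_S3991 = 1630/774 = 2.106.
L_S3991/L_S4880 = (R_S3991/R_S4880)²(T_S3991/T_S4880)⁴ = (0.910)²(2.106)⁴ = 16.29.
F_S3991/F_S4880 = (L_S3991/L_S4880)/(d_S3991/d_S4880)² = 16.29/(19.7)² = 0.04197.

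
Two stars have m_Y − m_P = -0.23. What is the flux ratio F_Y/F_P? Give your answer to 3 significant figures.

1.24

F_Y/F_P = 10^(−(m_Y − m_P)/2.5) = 10^(0.23/2.5) = 10^0.092 = 1.236.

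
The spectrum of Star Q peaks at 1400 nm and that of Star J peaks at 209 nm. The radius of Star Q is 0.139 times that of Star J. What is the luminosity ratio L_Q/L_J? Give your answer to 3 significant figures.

9.60×10^-6

Wien's law gives T ∝ 1/λ_max, so T_Q/T_J = λ_J/λ_Q = 209/1400 = 0.1493.
Then L ∝ R²T⁴ gives L_Q/L_J = (0.139)² × (0.1493)⁴ = 0.01932 × 4.967×10^-4 = 9.596×10^-6.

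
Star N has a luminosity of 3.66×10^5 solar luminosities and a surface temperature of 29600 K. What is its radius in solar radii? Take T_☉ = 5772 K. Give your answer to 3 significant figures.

23.0 solar radii

R/R_☉ = √(L/L_☉) / (T/T_☉)² = √(3.66×10^5) / (5.128)²
       = 605.0 / 26.30 = 23.00.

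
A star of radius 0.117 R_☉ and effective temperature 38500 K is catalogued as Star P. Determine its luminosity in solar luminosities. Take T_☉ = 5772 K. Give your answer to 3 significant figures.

27.1 solar luminosities

L/L_☉ = (R/R_☉)² (T/T_☉)⁴ = (0.117)² × (38500/5772)⁴
       = 0.01369 × (6.670)⁴ = 0.01369 × 1979 = 27.10.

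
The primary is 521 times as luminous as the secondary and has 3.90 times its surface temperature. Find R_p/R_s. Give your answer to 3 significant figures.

L ∝ R²T⁴ gives R ∝ √L / T², so
R_p/R_s = √(521) / (3.90)² = 22.83 / 15.21 = 1.501.

1.50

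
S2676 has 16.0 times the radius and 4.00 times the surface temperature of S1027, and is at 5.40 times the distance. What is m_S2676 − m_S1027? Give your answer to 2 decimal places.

-8.38

L_S2676/L_S1027 = (16.0)²(4.00)⁴ = 6.554×10^4.
F_S2676/F_S1027 = (L_S2676/L_S1027)/(d_S2676/d_S1027)² = 6.554×10^4/29.16 = 2247.
m_S2676 − m_S1027 = −2.5 log₁₀(2247) = -8.38.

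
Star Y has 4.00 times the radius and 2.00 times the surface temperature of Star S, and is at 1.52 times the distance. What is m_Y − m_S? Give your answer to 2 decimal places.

-5.11

L_Y/L_S = (4.00)²(2.00)⁴ = 256.0.
F_Y/F_S = (L_Y/L_S)/(d_Y/d_S)² = 256.0/2.310 = 110.8.
m_Y − m_S = −2.5 log₁₀(110.8) = -5.11.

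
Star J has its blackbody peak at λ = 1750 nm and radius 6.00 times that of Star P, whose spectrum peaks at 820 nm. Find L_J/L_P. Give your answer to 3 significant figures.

Wien's law gives T ∝ 1/λ_max, so T_J/T_P = λ_P/λ_J = 820/1750 = 0.4686.
Then L ∝ R²T⁴ gives L_J/L_P = (6.00)² × (0.4686)⁴ = 36.00 × 0.04821 = 1.735.

1.74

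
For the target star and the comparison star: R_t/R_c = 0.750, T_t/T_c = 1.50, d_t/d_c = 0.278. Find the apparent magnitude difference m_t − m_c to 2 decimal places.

-3.92

L_t/L_c = (0.750)²(1.50)⁴ = 2.848.
F_t/F_c = (L_t/L_c)/(d_t/d_c)² = 2.848/0.07728 = 36.85.
m_t − m_c = −2.5 log₁₀(36.85) = -3.92.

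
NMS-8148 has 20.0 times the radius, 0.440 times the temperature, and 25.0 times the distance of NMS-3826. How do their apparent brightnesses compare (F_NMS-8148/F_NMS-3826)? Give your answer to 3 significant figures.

L_NMS-8148/L_NMS-3826 = (R_NMS-8148/R_NMS-3826)²(T_NMS-8148/T_NMS-3826)⁴ = (20.0)² × (0.440)⁴ = 14.99.
F_NMS-8148/F_NMS-3826 = (L_NMS-8148/L_NMS-3826)/(d_NMS-8148/d_NMS-3826)² = 14.99 / (25.0)² = 0.02399.

0.0240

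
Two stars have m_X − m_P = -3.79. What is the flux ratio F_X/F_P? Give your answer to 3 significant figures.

F_X/F_P = 10^(−(m_X − m_P)/2.5) = 10^(3.79/2.5) = 10^1.516 = 32.81.

32.8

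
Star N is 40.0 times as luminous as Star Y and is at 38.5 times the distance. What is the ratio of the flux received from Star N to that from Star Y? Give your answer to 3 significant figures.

F = L/(4πd²), so F_N/F_Y = (L_N/L_Y) / (d_N/d_Y)²
= 40.0 / (38.5)² = 40.0 / 1482 = 0.02699.

0.0270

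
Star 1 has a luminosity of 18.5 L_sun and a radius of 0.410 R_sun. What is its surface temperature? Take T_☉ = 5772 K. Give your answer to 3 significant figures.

1.87×10^4 K

T/T_☉ = (L/L_☉)^(1/4) / (R/R_☉)^(1/2)
T = 5772 × (18.5)^(1/4) / √(0.410) = 5772 × 2.074 / 0.6403 = 1.870×10^4 K.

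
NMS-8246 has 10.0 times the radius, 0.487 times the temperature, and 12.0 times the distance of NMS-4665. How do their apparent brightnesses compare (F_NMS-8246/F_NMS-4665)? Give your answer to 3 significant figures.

L_NMS-8246/L_NMS-4665 = (R_NMS-8246/R_NMS-4665)²(T_NMS-8246/T_NMS-4665)⁴ = (10.0)² × (0.487)⁴ = 5.625.
F_NMS-8246/F_NMS-4665 = (L_NMS-8246/L_NMS-4665)/(d_NMS-8246/d_NMS-4665)² = 5.625 / (12.0)² = 0.03906.

0.0391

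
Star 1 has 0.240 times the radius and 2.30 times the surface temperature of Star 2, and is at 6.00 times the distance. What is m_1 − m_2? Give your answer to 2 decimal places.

L_1/L_2 = (0.240)²(2.30)⁴ = 1.612.
F_1/F_2 = (L_1/L_2)/(d_1/d_2)² = 1.612/36.00 = 0.04477.
m_1 − m_2 = −2.5 log₁₀(0.04477) = 3.37.

3.37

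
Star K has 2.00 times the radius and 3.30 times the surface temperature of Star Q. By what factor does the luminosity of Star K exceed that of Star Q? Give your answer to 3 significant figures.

474

From the Stefan–Boltzmann law, L ∝ R²T⁴, so
L_K/L_Q = (R_K/R_Q)² (T_K/T_Q)⁴ = (2.00)² × (3.30)⁴ = 4.000 × 118.6 = 474.4.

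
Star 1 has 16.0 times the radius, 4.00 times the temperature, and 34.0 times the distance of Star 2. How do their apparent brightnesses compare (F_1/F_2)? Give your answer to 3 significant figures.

56.7

L_1/L_2 = (R_1/R_2)²(T_1/T_2)⁴ = (16.0)² × (4.00)⁴ = 6.554×10^4.
F_1/F_2 = (L_1/L_2)/(d_1/d_2)² = 6.554×10^4 / (34.0)² = 56.69.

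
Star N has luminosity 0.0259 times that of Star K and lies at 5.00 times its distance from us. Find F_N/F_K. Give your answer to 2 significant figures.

0.0010

F = L/(4πd²), so F_N/F_K = (L_N/L_K) / (d_N/d_K)²
= 0.0259 / (5.00)² = 0.0259 / 25.00 = 0.001036.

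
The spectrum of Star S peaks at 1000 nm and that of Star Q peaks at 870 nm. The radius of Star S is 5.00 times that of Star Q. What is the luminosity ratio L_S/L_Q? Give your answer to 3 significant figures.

14.3

Wien's law gives T ∝ 1/λ_max, so T_S/T_Q = λ_Q/λ_S = 870/1000 = 0.8700.
Then L ∝ R²T⁴ gives L_S/L_Q = (5.00)² × (0.8700)⁴ = 25.00 × 0.5729 = 14.32.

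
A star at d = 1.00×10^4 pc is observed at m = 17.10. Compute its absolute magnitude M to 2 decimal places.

M = m − 5 log₁₀(d/10 pc) = 17.10 − 5 log₁₀(1.00×10^4/10)
  = 17.10 − 5 × 3.000 = 17.10 − 15.00 = 2.10.

2.10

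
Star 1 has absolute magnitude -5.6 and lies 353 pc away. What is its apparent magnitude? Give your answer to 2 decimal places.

2.14

m = M + 5 log₁₀(d/10 pc) = -5.6 + 5 log₁₀(353/10)
  = -5.6 + 5 × 1.548 = -5.6 + 7.74 = 2.14.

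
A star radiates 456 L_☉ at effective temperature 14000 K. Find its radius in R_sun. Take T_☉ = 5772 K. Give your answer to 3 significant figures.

R/R_☉ = √(L/L_☉) / (T/T_☉)² = √(456) / (2.426)²
       = 21.35 / 5.883 = 3.630.

3.63 R_sun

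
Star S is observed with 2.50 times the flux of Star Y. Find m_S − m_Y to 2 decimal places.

m_S − m_Y = −2.5 log₁₀(F_S/F_Y) = −2.5 log₁₀(2.50) = −2.5 × (0.398) = -0.995.

-0.99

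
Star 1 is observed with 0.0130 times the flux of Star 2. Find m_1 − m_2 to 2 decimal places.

m_1 − m_2 = −2.5 log₁₀(F_1/F_2) = −2.5 log₁₀(0.0130) = −2.5 × (-1.886) = 4.715.

4.72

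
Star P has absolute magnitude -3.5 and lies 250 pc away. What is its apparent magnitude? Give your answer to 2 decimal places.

3.49

m = M + 5 log₁₀(d/10 pc) = -3.5 + 5 log₁₀(250/10)
  = -3.5 + 5 × 1.398 = -3.5 + 6.99 = 3.49.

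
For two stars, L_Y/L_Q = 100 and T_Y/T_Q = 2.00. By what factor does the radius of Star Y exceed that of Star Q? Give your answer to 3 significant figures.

L ∝ R²T⁴ gives R ∝ √L / T², so
R_Y/R_Q = √(100) / (2.00)² = 10.00 / 4.000 = 2.500.

2.50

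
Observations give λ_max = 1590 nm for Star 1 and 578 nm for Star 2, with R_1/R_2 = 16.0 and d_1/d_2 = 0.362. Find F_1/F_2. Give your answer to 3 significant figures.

34.1

Wien's law: T_1/T_2 = λ_2/λ_1 = 578/1590 = 0.3635.
L_1/L_2 = (R_1/R_2)²(T_1/T_2)⁴ = (16.0)²(0.3635)⁴ = 4.471.
F_1/F_2 = (L_1/L_2)/(d_1/d_2)² = 4.471/(0.362)² = 34.12.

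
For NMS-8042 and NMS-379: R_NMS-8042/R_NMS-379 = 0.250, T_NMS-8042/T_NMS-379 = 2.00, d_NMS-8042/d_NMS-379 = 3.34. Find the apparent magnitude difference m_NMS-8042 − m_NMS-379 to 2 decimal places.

2.62

L_NMS-8042/L_NMS-379 = (0.250)²(2.00)⁴ = 1.000.
F_NMS-8042/F_NMS-379 = (L_NMS-8042/L_NMS-379)/(d_NMS-8042/d_NMS-379)² = 1.000/11.16 = 0.08964.
m_NMS-8042 − m_NMS-379 = −2.5 log₁₀(0.08964) = 2.62.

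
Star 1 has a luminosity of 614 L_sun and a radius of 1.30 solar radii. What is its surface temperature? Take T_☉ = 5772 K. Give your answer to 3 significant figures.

T/T_☉ = (L/L_☉)^(1/4) / (R/R_☉)^(1/2)
T = 5772 × (614)^(1/4) / √(1.30) = 5772 × 4.978 / 1.140 = 2.520×10^4 K.

2.52×10^4 K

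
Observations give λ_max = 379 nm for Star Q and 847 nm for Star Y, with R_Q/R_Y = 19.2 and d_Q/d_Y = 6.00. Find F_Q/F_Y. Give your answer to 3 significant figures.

Wien's law: T_Q/T_Y = λ_Y/λ_Q = 847/379 = 2.235.
L_Q/L_Y = (R_Q/R_Y)²(T_Q/T_Y)⁴ = (19.2)²(2.235)⁴ = 9196.
F_Q/F_Y = (L_Q/L_Y)/(d_Q/d_Y)² = 9196/(6.00)² = 255.4.

255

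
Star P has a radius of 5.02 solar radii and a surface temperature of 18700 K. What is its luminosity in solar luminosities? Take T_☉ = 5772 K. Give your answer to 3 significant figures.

2.78×10^3 solar luminosities

L/L_☉ = (R/R_☉)² (T/T_☉)⁴ = (5.02)² × (18700/5772)⁴
       = 25.20 × (3.240)⁴ = 25.20 × 110.2 = 2776.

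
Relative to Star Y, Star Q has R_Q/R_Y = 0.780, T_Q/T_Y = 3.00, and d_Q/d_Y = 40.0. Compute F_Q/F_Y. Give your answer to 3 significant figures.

L_Q/L_Y = (R_Q/R_Y)²(T_Q/T_Y)⁴ = (0.780)² × (3.00)⁴ = 49.28.
F_Q/F_Y = (L_Q/L_Y)/(d_Q/d_Y)² = 49.28 / (40.0)² = 0.03080.

0.0308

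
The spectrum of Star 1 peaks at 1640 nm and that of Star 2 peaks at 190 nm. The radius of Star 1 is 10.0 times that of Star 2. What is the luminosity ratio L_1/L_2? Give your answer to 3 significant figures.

0.0180

Wien's law gives T ∝ 1/λ_max, so T_1/T_2 = λ_2/λ_1 = 190/1640 = 0.1159.
Then L ∝ R²T⁴ gives L_1/L_2 = (10.0)² × (0.1159)⁴ = 100.0 × 1.802×10^-4 = 0.01802.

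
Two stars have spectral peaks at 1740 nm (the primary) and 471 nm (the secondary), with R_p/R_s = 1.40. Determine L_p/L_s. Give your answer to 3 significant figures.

0.0105

Wien's law gives T ∝ 1/λ_max, so T_p/T_s = λ_s/λ_p = 471/1740 = 0.2707.
Then L ∝ R²T⁴ gives L_p/L_s = (1.40)² × (0.2707)⁴ = 1.960 × 0.005369 = 0.01052.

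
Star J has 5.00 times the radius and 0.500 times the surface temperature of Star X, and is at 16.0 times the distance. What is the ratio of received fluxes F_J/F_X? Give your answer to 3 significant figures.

L_J/L_X = (R_J/R_X)²(T_J/T_X)⁴ = (5.00)² × (0.500)⁴ = 1.562.
F_J/F_X = (L_J/L_X)/(d_J/d_X)² = 1.562 / (16.0)² = 0.006104.

0.00610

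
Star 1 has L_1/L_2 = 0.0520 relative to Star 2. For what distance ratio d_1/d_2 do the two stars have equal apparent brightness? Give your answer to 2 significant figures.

Equal flux requires L_1/d_1² = L_2/d_2², so d_1/d_2 = √(L_1/L_2)
= √(0.0520) = 0.2280.

0.23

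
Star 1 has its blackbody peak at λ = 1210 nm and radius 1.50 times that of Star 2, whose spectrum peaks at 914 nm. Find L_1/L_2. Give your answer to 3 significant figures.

Wien's law gives T ∝ 1/λ_max, so T_1/T_2 = λ_2/λ_1 = 914/1210 = 0.7554.
Then L ∝ R²T⁴ gives L_1/L_2 = (1.50)² × (0.7554)⁴ = 2.250 × 0.3256 = 0.7325.

0.733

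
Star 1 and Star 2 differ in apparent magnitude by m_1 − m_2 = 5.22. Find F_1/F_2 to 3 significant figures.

0.00817

F_1/F_2 = 10^(−(m_1 − m_2)/2.5) = 10^(-5.22/2.5) = 10^-2.088 = 0.008166.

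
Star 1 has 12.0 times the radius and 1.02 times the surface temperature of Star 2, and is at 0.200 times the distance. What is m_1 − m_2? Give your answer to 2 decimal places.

-8.98

L_1/L_2 = (12.0)²(1.02)⁴ = 155.9.
F_1/F_2 = (L_1/L_2)/(d_1/d_2)² = 155.9/0.04000 = 3897.
m_1 − m_2 = −2.5 log₁₀(3897) = -8.98.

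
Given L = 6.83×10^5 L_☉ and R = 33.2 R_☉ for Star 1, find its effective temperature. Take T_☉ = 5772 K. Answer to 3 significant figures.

T/T_☉ = (L/L_☉)^(1/4) / (R/R_☉)^(1/2)
T = 5772 × (6.83×10^5)^(1/4) / √(33.2) = 5772 × 28.75 / 5.762 = 2.880×10^4 K.

2.88×10^4 K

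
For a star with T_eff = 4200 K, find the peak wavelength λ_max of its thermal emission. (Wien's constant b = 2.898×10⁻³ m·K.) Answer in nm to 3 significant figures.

690 nm

λ_max = b/T = 2.898×10⁻³ / 4200 = 6.90×10^-7 m = 690.0 nm.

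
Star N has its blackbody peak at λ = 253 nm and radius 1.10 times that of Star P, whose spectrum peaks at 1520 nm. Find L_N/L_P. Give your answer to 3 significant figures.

1.58×10^3

Wien's law gives T ∝ 1/λ_max, so T_N/T_P = λ_P/λ_N = 1520/253 = 6.008.
Then L ∝ R²T⁴ gives L_N/L_P = (1.10)² × (6.008)⁴ = 1.210 × 1303 = 1576.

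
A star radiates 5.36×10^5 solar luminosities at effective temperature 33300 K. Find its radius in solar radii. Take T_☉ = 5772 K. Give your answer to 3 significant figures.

22.0 solar radii

R/R_☉ = √(L/L_☉) / (T/T_☉)² = √(5.36×10^5) / (5.769)²
       = 732.1 / 33.28 = 22.00.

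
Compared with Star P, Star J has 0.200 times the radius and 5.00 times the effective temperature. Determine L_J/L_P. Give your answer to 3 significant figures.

From the Stefan–Boltzmann law, L ∝ R²T⁴, so
L_J/L_P = (R_J/R_P)² (T_J/T_P)⁴ = (0.200)² × (5.00)⁴ = 0.04000 × 625.0 = 25.00.

25.0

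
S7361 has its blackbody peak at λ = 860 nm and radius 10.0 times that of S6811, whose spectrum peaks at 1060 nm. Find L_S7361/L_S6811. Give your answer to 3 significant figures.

Wien's law gives T ∝ 1/λ_max, so T_S7361/T_S6811 = λ_S6811/λ_S7361 = 1060/860 = 1.233.
Then L ∝ R²T⁴ gives L_S7361/L_S6811 = (10.0)² × (1.233)⁴ = 100.0 × 2.308 = 230.8.

231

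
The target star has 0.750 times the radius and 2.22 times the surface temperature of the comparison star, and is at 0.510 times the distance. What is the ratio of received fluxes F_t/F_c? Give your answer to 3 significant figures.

52.5

L_t/L_c = (R_t/R_c)²(T_t/T_c)⁴ = (0.750)² × (2.22)⁴ = 13.66.
F_t/F_c = (L_t/L_c)/(d_t/d_c)² = 13.66 / (0.510)² = 52.53.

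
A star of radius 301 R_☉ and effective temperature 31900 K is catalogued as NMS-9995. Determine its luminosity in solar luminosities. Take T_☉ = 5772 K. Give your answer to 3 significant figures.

L/L_☉ = (R/R_☉)² (T/T_☉)⁴ = (301)² × (31900/5772)⁴
       = 9.060×10^4 × (5.527)⁴ = 9.060×10^4 × 932.9 = 8.453×10^7.

8.45×10^7 solar luminosities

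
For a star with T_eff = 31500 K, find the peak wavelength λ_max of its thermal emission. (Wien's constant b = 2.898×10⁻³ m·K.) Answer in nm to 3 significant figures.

92.0 nm

λ_max = b/T = 2.898×10⁻³ / 31500 = 9.20×10^-8 m = 92.00 nm.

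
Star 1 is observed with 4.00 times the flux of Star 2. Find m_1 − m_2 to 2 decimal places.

-1.51

m_1 − m_2 = −2.5 log₁₀(F_1/F_2) = −2.5 log₁₀(4.00) = −2.5 × (0.602) = -1.505.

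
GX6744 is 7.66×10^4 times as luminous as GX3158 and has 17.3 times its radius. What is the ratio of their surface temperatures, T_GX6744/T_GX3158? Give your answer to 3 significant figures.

L ∝ R²T⁴ gives T ∝ (L/R²)^(1/4), so
T_GX6744/T_GX3158 = (7.66×10^4 / 17.3²)^(1/4) = (255.9)^(1/4) = 4.000.

4.00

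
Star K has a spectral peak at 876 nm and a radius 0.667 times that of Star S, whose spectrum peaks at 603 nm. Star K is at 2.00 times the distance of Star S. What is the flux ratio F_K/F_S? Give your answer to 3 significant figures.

0.0250

Wien's law: T_K/T_S = λ_S/λ_K = 603/876 = 0.6884.
L_K/L_S = (R_K/R_S)²(T_K/T_S)⁴ = (0.667)²(0.6884)⁴ = 0.09989.
F_K/F_S = (L_K/L_S)/(d_K/d_S)² = 0.09989/(2.00)² = 0.02497.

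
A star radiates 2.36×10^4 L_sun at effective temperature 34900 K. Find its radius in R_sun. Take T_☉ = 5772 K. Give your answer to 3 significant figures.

R/R_☉ = √(L/L_☉) / (T/T_☉)² = √(2.36×10^4) / (6.046)²
       = 153.6 / 36.56 = 4.202.

4.20 R_sun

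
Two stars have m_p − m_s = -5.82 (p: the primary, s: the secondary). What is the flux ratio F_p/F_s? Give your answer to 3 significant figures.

F_p/F_s = 10^(−(m_p − m_s)/2.5) = 10^(5.82/2.5) = 10^2.328 = 212.8.

213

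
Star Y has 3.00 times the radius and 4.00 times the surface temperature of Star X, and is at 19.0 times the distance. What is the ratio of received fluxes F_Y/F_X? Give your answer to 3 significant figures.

6.38

L_Y/L_X = (R_Y/R_X)²(T_Y/T_X)⁴ = (3.00)² × (4.00)⁴ = 2304.
F_Y/F_X = (L_Y/L_X)/(d_Y/d_X)² = 2304 / (19.0)² = 6.382.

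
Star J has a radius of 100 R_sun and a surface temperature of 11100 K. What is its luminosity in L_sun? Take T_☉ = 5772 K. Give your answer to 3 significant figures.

1.37×10^5 L_sun

L/L_☉ = (R/R_☉)² (T/T_☉)⁴ = (100)² × (11100/5772)⁴
       = 1.000×10^4 × (1.923)⁴ = 1.000×10^4 × 13.68 = 1.368×10^5.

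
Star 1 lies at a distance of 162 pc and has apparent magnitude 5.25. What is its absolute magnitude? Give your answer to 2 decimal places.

M = m − 5 log₁₀(d/10 pc) = 5.25 − 5 log₁₀(162/10)
  = 5.25 − 5 × 1.210 = 5.25 − 6.05 = -0.80.

-0.80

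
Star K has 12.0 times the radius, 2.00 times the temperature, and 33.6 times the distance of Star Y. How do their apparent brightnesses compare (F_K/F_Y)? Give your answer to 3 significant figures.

L_K/L_Y = (R_K/R_Y)²(T_K/T_Y)⁴ = (12.0)² × (2.00)⁴ = 2304.
F_K/F_Y = (L_K/L_Y)/(d_K/d_Y)² = 2304 / (33.6)² = 2.041.

2.04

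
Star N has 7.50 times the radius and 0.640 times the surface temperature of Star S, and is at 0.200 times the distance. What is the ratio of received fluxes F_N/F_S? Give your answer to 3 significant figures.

L_N/L_S = (R_N/R_S)²(T_N/T_S)⁴ = (7.50)² × (0.640)⁴ = 9.437.
F_N/F_S = (L_N/L_S)/(d_N/d_S)² = 9.437 / (0.200)² = 235.9.

236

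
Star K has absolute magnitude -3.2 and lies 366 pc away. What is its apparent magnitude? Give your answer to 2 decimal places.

m = M + 5 log₁₀(d/10 pc) = -3.2 + 5 log₁₀(366/10)
  = -3.2 + 5 × 1.563 = -3.2 + 7.82 = 4.62.

4.62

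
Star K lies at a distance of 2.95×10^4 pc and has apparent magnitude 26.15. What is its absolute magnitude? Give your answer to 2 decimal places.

8.80

M = m − 5 log₁₀(d/10 pc) = 26.15 − 5 log₁₀(2.95×10^4/10)
  = 26.15 − 5 × 3.470 = 26.15 − 17.35 = 8.80.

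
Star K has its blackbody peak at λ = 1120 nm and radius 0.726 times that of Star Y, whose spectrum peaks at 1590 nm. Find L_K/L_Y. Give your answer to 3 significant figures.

Wien's law gives T ∝ 1/λ_max, so T_K/T_Y = λ_Y/λ_K = 1590/1120 = 1.420.
Then L ∝ R²T⁴ gives L_K/L_Y = (0.726)² × (1.420)⁴ = 0.5271 × 4.062 = 2.141.

2.14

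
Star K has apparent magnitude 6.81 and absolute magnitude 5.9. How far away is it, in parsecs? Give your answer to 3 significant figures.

m − M = 5 log₁₀(d/10 pc)
6.81 − (5.9) = 0.91 = 5 log₁₀(d/10)
d = 10 × 10^(0.91/5) = 10 × 10^0.182 = 15.21 pc.

15.2 pc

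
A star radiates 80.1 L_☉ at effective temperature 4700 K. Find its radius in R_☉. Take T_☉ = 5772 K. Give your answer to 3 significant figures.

R/R_☉ = √(L/L_☉) / (T/T_☉)² = √(80.1) / (0.8143)²
       = 8.950 / 0.6630 = 13.50.

13.5 R_☉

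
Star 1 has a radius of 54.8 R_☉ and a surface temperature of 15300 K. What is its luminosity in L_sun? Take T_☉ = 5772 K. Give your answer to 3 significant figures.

L/L_☉ = (R/R_☉)² (T/T_☉)⁴ = (54.8)² × (15300/5772)⁴
       = 3003 × (2.651)⁴ = 3003 × 49.37 = 1.483×10^5.

1.48×10^5 L_sun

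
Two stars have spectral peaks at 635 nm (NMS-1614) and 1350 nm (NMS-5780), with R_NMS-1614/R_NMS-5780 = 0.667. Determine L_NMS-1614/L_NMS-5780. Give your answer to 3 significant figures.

Wien's law gives T ∝ 1/λ_max, so T_NMS-1614/T_NMS-5780 = λ_NMS-5780/λ_NMS-1614 = 1350/635 = 2.126.
Then L ∝ R²T⁴ gives L_NMS-1614/L_NMS-5780 = (0.667)² × (2.126)⁴ = 0.4449 × 20.43 = 9.088.

9.09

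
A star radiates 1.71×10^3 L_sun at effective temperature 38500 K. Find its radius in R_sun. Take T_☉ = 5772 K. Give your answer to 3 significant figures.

0.929 R_sun

R/R_☉ = √(L/L_☉) / (T/T_☉)² = √(1.71×10^3) / (6.670)²
       = 41.35 / 44.49 = 0.9295.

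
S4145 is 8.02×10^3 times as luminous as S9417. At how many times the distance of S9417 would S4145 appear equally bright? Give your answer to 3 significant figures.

Equal flux requires L_S4145/d_S4145² = L_S9417/d_S9417², so d_S4145/d_S9417 = √(L_S4145/L_S9417)
= √(8.02×10^3) = 89.55.

89.6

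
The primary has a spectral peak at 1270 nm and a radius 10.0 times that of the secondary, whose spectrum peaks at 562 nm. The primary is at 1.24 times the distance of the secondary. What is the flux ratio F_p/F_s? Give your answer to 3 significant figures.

2.49

Wien's law: T_p/T_s = λ_s/λ_p = 562/1270 = 0.4425.
L_p/L_s = (R_p/R_s)²(T_p/T_s)⁴ = (10.0)²(0.4425)⁴ = 3.835.
F_p/F_s = (L_p/L_s)/(d_p/d_s)² = 3.835/(1.24)² = 2.494.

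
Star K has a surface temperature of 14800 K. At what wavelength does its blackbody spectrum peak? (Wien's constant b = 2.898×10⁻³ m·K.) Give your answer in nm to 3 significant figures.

λ_max = b/T = 2.898×10⁻³ / 14800 = 1.96×10^-7 m = 195.8 nm.

196 nm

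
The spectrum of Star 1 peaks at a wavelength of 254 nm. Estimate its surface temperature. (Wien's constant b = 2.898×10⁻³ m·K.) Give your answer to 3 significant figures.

1.14×10^4 K

T = b/λ_max = 2.898×10⁻³ / (254×10⁻⁹) = 1.141×10^4 K.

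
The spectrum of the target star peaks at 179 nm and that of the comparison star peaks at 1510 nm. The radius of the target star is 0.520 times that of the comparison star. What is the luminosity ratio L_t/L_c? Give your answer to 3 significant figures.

Wien's law gives T ∝ 1/λ_max, so T_t/T_c = λ_c/λ_t = 1510/179 = 8.436.
Then L ∝ R²T⁴ gives L_t/L_c = (0.520)² × (8.436)⁴ = 0.2704 × 5064 = 1369.

1.37×10^3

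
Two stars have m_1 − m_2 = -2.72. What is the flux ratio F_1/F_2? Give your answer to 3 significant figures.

F_1/F_2 = 10^(−(m_1 − m_2)/2.5) = 10^(2.72/2.5) = 10^1.088 = 12.25.

12.2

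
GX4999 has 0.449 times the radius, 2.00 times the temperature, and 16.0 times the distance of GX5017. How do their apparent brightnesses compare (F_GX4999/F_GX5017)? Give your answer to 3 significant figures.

L_GX4999/L_GX5017 = (R_GX4999/R_GX5017)²(T_GX4999/T_GX5017)⁴ = (0.449)² × (2.00)⁴ = 3.226.
F_GX4999/F_GX5017 = (L_GX4999/L_GX5017)/(d_GX4999/d_GX5017)² = 3.226 / (16.0)² = 0.01260.

0.0126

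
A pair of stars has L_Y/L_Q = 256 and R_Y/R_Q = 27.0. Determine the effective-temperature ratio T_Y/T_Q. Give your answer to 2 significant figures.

L ∝ R²T⁴ gives T ∝ (L/R²)^(1/4), so
T_Y/T_Q = (256 / 27.0²)^(1/4) = (0.3512)^(1/4) = 0.7698.

0.77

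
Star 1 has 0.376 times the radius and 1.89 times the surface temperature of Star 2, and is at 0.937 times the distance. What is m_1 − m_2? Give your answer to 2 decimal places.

-0.78

L_1/L_2 = (0.376)²(1.89)⁴ = 1.804.
F_1/F_2 = (L_1/L_2)/(d_1/d_2)² = 1.804/0.8780 = 2.055.
m_1 − m_2 = −2.5 log₁₀(2.055) = -0.78.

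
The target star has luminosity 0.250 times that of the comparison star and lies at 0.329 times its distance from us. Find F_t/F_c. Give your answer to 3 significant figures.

F = L/(4πd²), so F_t/F_c = (L_t/L_c) / (d_t/d_c)²
= 0.250 / (0.329)² = 0.250 / 0.1082 = 2.310.

2.31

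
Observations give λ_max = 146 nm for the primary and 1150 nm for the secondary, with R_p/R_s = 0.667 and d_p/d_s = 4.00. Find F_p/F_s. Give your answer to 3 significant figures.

Wien's law: T_p/T_s = λ_s/λ_p = 1150/146 = 7.877.
L_p/L_s = (R_p/R_s)²(T_p/T_s)⁴ = (0.667)²(7.877)⁴ = 1713.
F_p/F_s = (L_p/L_s)/(d_p/d_s)² = 1713/(4.00)² = 107.0.

107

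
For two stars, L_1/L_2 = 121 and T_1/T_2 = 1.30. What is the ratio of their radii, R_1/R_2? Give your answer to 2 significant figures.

L ∝ R²T⁴ gives R ∝ √L / T², so
R_1/R_2 = √(121) / (1.30)² = 11.00 / 1.690 = 6.509.

6.5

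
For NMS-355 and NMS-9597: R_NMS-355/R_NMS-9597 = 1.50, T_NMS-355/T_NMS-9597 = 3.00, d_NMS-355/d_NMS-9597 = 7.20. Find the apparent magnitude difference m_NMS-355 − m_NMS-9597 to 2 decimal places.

L_NMS-355/L_NMS-9597 = (1.50)²(3.00)⁴ = 182.2.
F_NMS-355/F_NMS-9597 = (L_NMS-355/L_NMS-9597)/(d_NMS-355/d_NMS-9597)² = 182.2/51.84 = 3.516.
m_NMS-355 − m_NMS-9597 = −2.5 log₁₀(3.516) = -1.37.

-1.37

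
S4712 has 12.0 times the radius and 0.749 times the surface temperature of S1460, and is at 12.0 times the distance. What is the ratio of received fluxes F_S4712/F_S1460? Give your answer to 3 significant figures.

0.315

L_S4712/L_S1460 = (R_S4712/R_S1460)²(T_S4712/T_S1460)⁴ = (12.0)² × (0.749)⁴ = 45.32.
F_S4712/F_S1460 = (L_S4712/L_S1460)/(d_S4712/d_S1460)² = 45.32 / (12.0)² = 0.3147.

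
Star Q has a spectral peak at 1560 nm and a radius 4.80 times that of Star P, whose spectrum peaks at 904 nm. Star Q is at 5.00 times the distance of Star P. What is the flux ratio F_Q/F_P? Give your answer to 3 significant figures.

Wien's law: T_Q/T_P = λ_P/λ_Q = 904/1560 = 0.5795.
L_Q/L_P = (R_Q/R_P)²(T_Q/T_P)⁴ = (4.80)²(0.5795)⁴ = 2.598.
F_Q/F_P = (L_Q/L_P)/(d_Q/d_P)² = 2.598/(5.00)² = 0.1039.

0.104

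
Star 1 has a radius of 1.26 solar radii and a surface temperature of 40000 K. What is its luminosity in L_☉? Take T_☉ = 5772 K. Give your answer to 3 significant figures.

3.66×10^3 L_☉

L/L_☉ = (R/R_☉)² (T/T_☉)⁴ = (1.26)² × (40000/5772)⁴
       = 1.588 × (6.930)⁴ = 1.588 × 2306 = 3662.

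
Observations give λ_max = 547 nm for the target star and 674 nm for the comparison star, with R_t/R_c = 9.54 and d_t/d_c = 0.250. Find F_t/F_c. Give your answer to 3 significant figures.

Wien's law: T_t/T_c = λ_c/λ_t = 674/547 = 1.232.
L_t/L_c = (R_t/R_c)²(T_t/T_c)⁴ = (9.54)²(1.232)⁴ = 209.8.
F_t/F_c = (L_t/L_c)/(d_t/d_c)² = 209.8/(0.250)² = 3357.

3.36×10^3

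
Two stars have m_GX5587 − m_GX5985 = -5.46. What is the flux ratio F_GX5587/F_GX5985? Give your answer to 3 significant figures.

F_GX5587/F_GX5985 = 10^(−(m_GX5587 − m_GX5985)/2.5) = 10^(5.46/2.5) = 10^2.184 = 152.8.

153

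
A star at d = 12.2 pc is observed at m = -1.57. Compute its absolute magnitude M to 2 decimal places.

M = m − 5 log₁₀(d/10 pc) = -1.57 − 5 log₁₀(12.2/10)
  = -1.57 − 5 × 0.086 = -1.57 − 0.43 = -2.00.

-2.00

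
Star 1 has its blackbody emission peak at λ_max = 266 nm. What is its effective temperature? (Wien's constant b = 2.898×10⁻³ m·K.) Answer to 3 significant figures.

T = b/λ_max = 2.898×10⁻³ / (266×10⁻⁹) = 1.089×10^4 K.

1.09×10^4 K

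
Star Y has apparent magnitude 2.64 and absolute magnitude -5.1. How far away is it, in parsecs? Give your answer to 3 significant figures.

353 pc

m − M = 5 log₁₀(d/10 pc)
2.64 − (-5.1) = 7.74 = 5 log₁₀(d/10)
d = 10 × 10^(7.74/5) = 10 × 10^1.548 = 353.2 pc.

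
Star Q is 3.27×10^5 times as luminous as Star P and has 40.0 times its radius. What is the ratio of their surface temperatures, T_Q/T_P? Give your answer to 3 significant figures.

L ∝ R²T⁴ gives T ∝ (L/R²)^(1/4), so
T_Q/T_P = (3.27×10^5 / 40.0²)^(1/4) = (204.4)^(1/4) = 3.781.

3.78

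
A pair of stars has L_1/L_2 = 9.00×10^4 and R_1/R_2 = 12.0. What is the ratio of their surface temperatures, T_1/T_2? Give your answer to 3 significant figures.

5.00

L ∝ R²T⁴ gives T ∝ (L/R²)^(1/4), so
T_1/T_2 = (9.00×10^4 / 12.0²)^(1/4) = (625.0)^(1/4) = 5.000.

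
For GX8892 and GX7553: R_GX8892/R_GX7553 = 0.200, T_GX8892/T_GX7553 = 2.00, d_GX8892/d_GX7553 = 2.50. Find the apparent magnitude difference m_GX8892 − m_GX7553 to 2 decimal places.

L_GX8892/L_GX7553 = (0.200)²(2.00)⁴ = 0.6400.
F_GX8892/F_GX7553 = (L_GX8892/L_GX7553)/(d_GX8892/d_GX7553)² = 0.6400/6.250 = 0.1024.
m_GX8892 − m_GX7553 = −2.5 log₁₀(0.1024) = 2.47.

2.47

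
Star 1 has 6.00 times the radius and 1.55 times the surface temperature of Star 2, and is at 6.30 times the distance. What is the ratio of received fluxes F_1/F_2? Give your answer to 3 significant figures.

5.24

L_1/L_2 = (R_1/R_2)²(T_1/T_2)⁴ = (6.00)² × (1.55)⁴ = 207.8.
F_1/F_2 = (L_1/L_2)/(d_1/d_2)² = 207.8 / (6.30)² = 5.235.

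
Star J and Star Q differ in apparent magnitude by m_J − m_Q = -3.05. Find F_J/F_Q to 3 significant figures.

16.6

F_J/F_Q = 10^(−(m_J − m_Q)/2.5) = 10^(3.05/2.5) = 10^1.220 = 16.60.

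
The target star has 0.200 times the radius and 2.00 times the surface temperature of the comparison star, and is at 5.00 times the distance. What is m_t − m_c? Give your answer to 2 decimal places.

3.98

L_t/L_c = (0.200)²(2.00)⁴ = 0.6400.
F_t/F_c = (L_t/L_c)/(d_t/d_c)² = 0.6400/25.00 = 0.02560.
m_t − m_c = −2.5 log₁₀(0.02560) = 3.98.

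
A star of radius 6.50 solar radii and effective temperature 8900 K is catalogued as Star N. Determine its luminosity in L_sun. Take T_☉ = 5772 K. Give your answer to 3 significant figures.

239 L_sun

L/L_☉ = (R/R_☉)² (T/T_☉)⁴ = (6.50)² × (8900/5772)⁴
       = 42.25 × (1.542)⁴ = 42.25 × 5.653 = 238.8.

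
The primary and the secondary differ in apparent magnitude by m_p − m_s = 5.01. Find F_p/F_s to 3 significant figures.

F_p/F_s = 10^(−(m_p − m_s)/2.5) = 10^(-5.01/2.5) = 10^-2.004 = 0.009908.

0.00991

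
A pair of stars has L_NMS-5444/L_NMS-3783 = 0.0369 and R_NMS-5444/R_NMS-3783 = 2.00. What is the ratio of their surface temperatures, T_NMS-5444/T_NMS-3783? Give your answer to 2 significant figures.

0.31

L ∝ R²T⁴ gives T ∝ (L/R²)^(1/4), so
T_NMS-5444/T_NMS-3783 = (0.0369 / 2.00²)^(1/4) = (0.009225)^(1/4) = 0.3099.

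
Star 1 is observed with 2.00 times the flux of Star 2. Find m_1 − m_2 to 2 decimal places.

m_1 − m_2 = −2.5 log₁₀(F_1/F_2) = −2.5 log₁₀(2.00) = −2.5 × (0.301) = -0.753.

-0.75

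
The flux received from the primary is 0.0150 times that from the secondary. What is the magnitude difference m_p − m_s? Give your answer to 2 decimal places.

m_p − m_s = −2.5 log₁₀(F_p/F_s) = −2.5 log₁₀(0.0150) = −2.5 × (-1.824) = 4.560.

4.56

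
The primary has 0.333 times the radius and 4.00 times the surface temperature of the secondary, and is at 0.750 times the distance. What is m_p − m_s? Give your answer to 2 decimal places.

-4.26

L_p/L_s = (0.333)²(4.00)⁴ = 28.39.
F_p/F_s = (L_p/L_s)/(d_p/d_s)² = 28.39/0.5625 = 50.47.
m_p − m_s = −2.5 log₁₀(50.47) = -4.26.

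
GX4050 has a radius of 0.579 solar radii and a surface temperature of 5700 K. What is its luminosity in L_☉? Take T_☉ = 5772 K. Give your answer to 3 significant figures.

L/L_☉ = (R/R_☉)² (T/T_☉)⁴ = (0.579)² × (5700/5772)⁴
       = 0.3352 × (0.9875)⁴ = 0.3352 × 0.9510 = 0.3188.

0.319 L_☉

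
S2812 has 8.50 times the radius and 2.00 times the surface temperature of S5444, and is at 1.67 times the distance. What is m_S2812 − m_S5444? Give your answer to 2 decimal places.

L_S2812/L_S5444 = (8.50)²(2.00)⁴ = 1156.
F_S2812/F_S5444 = (L_S2812/L_S5444)/(d_S2812/d_S5444)² = 1156/2.789 = 414.5.
m_S2812 − m_S5444 = −2.5 log₁₀(414.5) = -6.54.

-6.54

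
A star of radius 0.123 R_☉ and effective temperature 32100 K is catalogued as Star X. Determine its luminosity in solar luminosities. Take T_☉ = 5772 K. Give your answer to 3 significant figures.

L/L_☉ = (R/R_☉)² (T/T_☉)⁴ = (0.123)² × (32100/5772)⁴
       = 0.01513 × (5.561)⁴ = 0.01513 × 956.6 = 14.47.

14.5 solar luminosities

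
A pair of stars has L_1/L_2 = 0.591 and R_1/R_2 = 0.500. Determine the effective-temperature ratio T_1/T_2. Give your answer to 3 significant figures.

L ∝ R²T⁴ gives T ∝ (L/R²)^(1/4), so
T_1/T_2 = (0.591 / 0.500²)^(1/4) = (2.364)^(1/4) = 1.240.

1.24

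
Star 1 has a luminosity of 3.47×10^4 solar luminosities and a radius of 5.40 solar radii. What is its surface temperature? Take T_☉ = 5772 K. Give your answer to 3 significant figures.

T/T_☉ = (L/L_☉)^(1/4) / (R/R_☉)^(1/2)
T = 5772 × (3.47×10^4)^(1/4) / √(5.40) = 5772 × 13.65 / 2.324 = 3.390×10^4 K.

3.39×10^4 K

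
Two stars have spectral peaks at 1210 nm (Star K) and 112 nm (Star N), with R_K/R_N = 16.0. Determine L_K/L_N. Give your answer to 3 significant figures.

0.0188

Wien's law gives T ∝ 1/λ_max, so T_K/T_N = λ_N/λ_K = 112/1210 = 0.09256.
Then L ∝ R²T⁴ gives L_K/L_N = (16.0)² × (0.09256)⁴ = 256.0 × 7.341×10^-5 = 0.01879.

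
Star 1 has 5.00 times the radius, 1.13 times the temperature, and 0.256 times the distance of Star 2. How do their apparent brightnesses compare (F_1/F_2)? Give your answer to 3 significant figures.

L_1/L_2 = (R_1/R_2)²(T_1/T_2)⁴ = (5.00)² × (1.13)⁴ = 40.76.
F_1/F_2 = (L_1/L_2)/(d_1/d_2)² = 40.76 / (0.256)² = 622.0.

622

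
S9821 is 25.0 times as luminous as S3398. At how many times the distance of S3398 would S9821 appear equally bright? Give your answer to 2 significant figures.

Equal flux requires L_S9821/d_S9821² = L_S3398/d_S3398², so d_S9821/d_S3398 = √(L_S9821/L_S3398)
= √(25.0) = 5.000.

5.0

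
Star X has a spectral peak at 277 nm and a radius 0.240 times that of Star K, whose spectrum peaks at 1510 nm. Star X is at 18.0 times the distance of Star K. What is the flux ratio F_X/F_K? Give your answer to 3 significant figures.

Wien's law: T_X/T_K = λ_K/λ_X = 1510/277 = 5.451.
L_X/L_K = (R_X/R_K)²(T_X/T_K)⁴ = (0.240)²(5.451)⁴ = 50.86.
F_X/F_K = (L_X/L_K)/(d_X/d_K)² = 50.86/(18.0)² = 0.1570.

0.157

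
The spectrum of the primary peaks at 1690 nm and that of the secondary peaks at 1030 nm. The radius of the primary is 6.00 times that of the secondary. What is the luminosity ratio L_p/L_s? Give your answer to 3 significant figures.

4.97

Wien's law gives T ∝ 1/λ_max, so T_p/T_s = λ_s/λ_p = 1030/1690 = 0.6095.
Then L ∝ R²T⁴ gives L_p/L_s = (6.00)² × (0.6095)⁴ = 36.00 × 0.1380 = 4.967.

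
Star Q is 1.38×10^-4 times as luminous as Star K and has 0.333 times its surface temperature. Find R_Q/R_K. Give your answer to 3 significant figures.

L ∝ R²T⁴ gives R ∝ √L / T², so
R_Q/R_K = √(1.38×10^-4) / (0.333)² = 0.01175 / 0.1109 = 0.1059.

0.106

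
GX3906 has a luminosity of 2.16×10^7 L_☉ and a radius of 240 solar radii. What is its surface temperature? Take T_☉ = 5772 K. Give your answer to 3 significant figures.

2.54×10^4 K

T/T_☉ = (L/L_☉)^(1/4) / (R/R_☉)^(1/2)
T = 5772 × (2.16×10^7)^(1/4) / √(240) = 5772 × 68.17 / 15.49 = 2.540×10^4 K.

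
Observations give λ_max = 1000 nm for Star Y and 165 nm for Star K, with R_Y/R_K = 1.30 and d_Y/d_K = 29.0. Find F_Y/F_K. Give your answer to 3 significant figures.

1.49×10^-6

Wien's law: T_Y/T_K = λ_K/λ_Y = 165/1000 = 0.1650.
L_Y/L_K = (R_Y/R_K)²(T_Y/T_K)⁴ = (1.30)²(0.1650)⁴ = 0.001253.
F_Y/F_K = (L_Y/L_K)/(d_Y/d_K)² = 0.001253/(29.0)² = 1.489×10^-6.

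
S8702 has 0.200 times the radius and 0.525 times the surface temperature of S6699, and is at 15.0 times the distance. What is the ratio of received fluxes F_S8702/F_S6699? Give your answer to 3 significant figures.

1.35×10^-5

L_S8702/L_S6699 = (R_S8702/R_S6699)²(T_S8702/T_S6699)⁴ = (0.200)² × (0.525)⁴ = 0.003039.
F_S8702/F_S6699 = (L_S8702/L_S6699)/(d_S8702/d_S6699)² = 0.003039 / (15.0)² = 1.351×10^-5.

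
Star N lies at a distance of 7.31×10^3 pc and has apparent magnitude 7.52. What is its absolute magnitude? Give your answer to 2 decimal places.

-6.80

M = m − 5 log₁₀(d/10 pc) = 7.52 − 5 log₁₀(7.31×10^3/10)
  = 7.52 − 5 × 2.864 = 7.52 − 14.32 = -6.80.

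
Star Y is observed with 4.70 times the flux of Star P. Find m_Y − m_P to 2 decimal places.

m_Y − m_P = −2.5 log₁₀(F_Y/F_P) = −2.5 log₁₀(4.70) = −2.5 × (0.672) = -1.680.

-1.68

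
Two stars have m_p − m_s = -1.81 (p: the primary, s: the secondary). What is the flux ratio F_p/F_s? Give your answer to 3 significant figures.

5.30

F_p/F_s = 10^(−(m_p − m_s)/2.5) = 10^(1.81/2.5) = 10^0.724 = 5.297.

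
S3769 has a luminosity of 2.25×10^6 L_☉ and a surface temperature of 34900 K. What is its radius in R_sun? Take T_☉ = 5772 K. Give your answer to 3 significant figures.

R/R_☉ = √(L/L_☉) / (T/T_☉)² = √(2.25×10^6) / (6.046)²
       = 1500 / 36.56 = 41.03.

41.0 R_sun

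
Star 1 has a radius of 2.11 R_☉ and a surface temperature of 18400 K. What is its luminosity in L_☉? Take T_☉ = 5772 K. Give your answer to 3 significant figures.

L/L_☉ = (R/R_☉)² (T/T_☉)⁴ = (2.11)² × (18400/5772)⁴
       = 4.452 × (3.188)⁴ = 4.452 × 103.3 = 459.8.

460 L_☉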